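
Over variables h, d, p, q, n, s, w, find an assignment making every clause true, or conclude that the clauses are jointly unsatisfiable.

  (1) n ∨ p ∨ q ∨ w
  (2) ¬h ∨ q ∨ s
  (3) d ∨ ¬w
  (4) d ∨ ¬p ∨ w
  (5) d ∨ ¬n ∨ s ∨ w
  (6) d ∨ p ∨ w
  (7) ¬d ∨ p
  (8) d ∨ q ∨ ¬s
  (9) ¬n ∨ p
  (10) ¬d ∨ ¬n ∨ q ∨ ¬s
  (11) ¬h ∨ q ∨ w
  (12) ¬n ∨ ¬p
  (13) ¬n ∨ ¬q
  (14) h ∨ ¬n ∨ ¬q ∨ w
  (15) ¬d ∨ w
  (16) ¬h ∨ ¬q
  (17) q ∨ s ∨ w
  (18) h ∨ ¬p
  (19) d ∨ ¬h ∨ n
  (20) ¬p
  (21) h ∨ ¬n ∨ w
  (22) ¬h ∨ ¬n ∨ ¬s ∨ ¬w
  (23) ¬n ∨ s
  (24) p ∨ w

No satisfying assignment exists.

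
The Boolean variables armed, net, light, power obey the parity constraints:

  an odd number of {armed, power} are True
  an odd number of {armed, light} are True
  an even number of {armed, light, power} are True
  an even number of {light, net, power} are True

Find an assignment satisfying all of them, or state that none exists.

armed = False, net = False, light = True, power = True

{armed, power}: 1 true → odd ✓
{armed, light}: 1 true → odd ✓
{armed, light, power}: 2 true → even ✓
{light, net, power}: 2 true → even ✓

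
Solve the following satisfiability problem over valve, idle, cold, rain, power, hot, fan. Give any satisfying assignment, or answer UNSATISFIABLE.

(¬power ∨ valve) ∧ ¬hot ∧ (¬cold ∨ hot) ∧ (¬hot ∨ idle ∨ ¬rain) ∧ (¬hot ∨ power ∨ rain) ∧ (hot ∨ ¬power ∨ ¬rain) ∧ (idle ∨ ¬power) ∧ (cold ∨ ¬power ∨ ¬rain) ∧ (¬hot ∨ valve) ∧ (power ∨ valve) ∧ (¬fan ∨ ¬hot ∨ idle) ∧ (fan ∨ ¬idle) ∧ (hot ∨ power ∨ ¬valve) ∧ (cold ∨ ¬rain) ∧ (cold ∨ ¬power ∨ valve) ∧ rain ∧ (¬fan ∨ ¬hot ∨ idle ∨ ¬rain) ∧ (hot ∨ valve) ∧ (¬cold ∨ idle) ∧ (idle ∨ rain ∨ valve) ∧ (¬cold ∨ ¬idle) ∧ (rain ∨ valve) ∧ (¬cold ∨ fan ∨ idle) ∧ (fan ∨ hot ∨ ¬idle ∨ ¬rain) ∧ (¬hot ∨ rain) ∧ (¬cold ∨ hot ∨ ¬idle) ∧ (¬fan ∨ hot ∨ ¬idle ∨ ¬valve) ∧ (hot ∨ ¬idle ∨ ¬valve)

The formula is unsatisfiable.

Case rain = True:
  (¬hot) forces hot = False.
  (¬cold ∨ hot) forces cold = False.
  Clause (cold ∨ ¬rain) is falsified — contradiction.
Case rain = False:
  Clause (rain) is falsified — contradiction.
Both cases fail, so the formula is unsatisfiable.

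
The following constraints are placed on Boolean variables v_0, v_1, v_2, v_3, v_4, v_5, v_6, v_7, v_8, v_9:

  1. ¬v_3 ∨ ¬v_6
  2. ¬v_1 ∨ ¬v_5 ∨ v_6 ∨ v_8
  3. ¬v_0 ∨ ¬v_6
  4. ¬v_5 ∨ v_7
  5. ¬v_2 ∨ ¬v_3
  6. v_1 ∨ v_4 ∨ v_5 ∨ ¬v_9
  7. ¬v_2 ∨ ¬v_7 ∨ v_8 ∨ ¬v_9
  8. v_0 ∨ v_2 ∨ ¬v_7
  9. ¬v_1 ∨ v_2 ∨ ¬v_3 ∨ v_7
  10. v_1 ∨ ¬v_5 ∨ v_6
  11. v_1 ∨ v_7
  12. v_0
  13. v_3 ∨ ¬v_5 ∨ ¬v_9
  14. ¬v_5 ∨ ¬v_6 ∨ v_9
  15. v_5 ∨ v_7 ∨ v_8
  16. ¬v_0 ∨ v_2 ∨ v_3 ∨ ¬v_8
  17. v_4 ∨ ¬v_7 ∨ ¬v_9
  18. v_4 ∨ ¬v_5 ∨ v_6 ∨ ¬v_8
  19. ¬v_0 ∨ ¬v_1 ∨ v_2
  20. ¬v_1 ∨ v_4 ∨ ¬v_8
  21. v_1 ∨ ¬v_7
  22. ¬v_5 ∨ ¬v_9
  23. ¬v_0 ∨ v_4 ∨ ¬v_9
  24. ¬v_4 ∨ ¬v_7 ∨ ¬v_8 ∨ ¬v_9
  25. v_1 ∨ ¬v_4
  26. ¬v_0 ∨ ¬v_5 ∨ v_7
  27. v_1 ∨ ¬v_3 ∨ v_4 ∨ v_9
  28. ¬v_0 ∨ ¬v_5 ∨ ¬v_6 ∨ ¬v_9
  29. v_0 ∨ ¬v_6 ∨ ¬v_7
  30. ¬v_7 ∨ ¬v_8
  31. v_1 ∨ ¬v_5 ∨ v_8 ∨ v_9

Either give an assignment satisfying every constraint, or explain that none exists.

v_0=T, v_1=T, v_2=T, v_3=F, v_4=T, v_5=F, v_6=F, v_7=F, v_8=T, v_9=F

Unit clause (v_0) forces v_0 = True.
In (¬v_0 ∨ ¬v_6) only ¬v_6 is left, so v_6 = False.
Try v_1 = False:
  (v_1 ∨ ¬v_5 ∨ v_6) forces v_5 = False.
  (v_1 ∨ v_7) forces v_7 = True.
  clause (v_1 ∨ ¬v_7) is falsified — backtrack.
So v_1 = True.
  then (¬v_0 ∨ ¬v_1 ∨ v_2) forces v_2 = True.
  then (¬v_2 ∨ ¬v_3) forces v_3 = False.
Set v_4 = True.
Set v_5 = False.
Set v_7 = False.
  then (v_5 ∨ v_7 ∨ v_8) forces v_8 = True.
Set v_9 = False.
All clauses satisfied.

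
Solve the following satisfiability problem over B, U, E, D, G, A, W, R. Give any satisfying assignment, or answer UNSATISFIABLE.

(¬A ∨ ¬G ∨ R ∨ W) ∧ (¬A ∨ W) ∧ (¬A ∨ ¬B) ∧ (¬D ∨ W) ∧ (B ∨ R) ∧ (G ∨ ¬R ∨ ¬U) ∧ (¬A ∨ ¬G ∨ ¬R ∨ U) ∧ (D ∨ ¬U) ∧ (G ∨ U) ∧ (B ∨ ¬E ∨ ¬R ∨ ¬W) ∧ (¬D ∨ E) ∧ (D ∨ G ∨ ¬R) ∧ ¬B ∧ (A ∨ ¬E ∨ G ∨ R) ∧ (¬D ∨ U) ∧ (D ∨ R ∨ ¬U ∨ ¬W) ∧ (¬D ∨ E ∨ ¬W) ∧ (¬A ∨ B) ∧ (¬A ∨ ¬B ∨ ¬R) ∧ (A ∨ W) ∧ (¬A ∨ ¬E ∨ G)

Unit clause (¬B) forces B = False.
In (¬A ∨ B) only ¬A is left, so A = False.
In (A ∨ W) only W is left, so W = True.
In (B ∨ R) only R is left, so R = True.
In (B ∨ ¬E ∨ ¬R ∨ ¬W) only ¬E is left, so E = False.
In (¬D ∨ E) only ¬D is left, so D = False.
In (D ∨ G ∨ ¬R) only G is left, so G = True.
In (D ∨ ¬U) only ¬U is left, so U = False.
All clauses satisfied.

B=F; U=F; E=F; D=F; G=T; A=F; W=T; R=T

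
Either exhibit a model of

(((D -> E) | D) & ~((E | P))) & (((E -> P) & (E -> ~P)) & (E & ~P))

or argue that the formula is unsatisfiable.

Case E = True: the conjunct ~((E | P)) becomes ~((True | P)) = False.
Case E = False: the conjunct E is False.
Both cases fail — unsatisfiable.

UNSATISFIABLE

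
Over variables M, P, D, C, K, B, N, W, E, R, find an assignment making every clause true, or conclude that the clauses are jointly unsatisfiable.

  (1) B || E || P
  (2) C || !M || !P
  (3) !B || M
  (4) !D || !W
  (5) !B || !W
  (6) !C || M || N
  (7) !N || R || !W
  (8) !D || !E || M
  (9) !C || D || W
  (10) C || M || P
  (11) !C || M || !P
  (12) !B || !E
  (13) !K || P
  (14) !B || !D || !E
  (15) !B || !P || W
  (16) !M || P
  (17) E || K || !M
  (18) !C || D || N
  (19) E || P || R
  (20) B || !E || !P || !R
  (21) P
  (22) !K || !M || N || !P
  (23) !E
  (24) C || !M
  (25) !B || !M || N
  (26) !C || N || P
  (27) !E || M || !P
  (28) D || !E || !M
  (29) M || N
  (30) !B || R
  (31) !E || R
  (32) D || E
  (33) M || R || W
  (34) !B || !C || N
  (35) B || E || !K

Unit clause (P) forces P = True.
Unit clause (!E) forces E = False.
In (D || E) only D is left, so D = True.
In (!D || !W) only !W is left, so W = False.
In (!B || !P || W) only !B is left, so B = False.
In (B || E || !K) only !K is left, so K = False.
In (E || K || !M) only !M is left, so M = False.
In (M || N) only N is left, so N = True.
In (M || R || W) only R is left, so R = True.
In (!C || M || !P) only !C is left, so C = False.
All clauses satisfied.

M=F, P=T, D=T, C=F, K=F, B=F, N=T, W=F, E=F, R=T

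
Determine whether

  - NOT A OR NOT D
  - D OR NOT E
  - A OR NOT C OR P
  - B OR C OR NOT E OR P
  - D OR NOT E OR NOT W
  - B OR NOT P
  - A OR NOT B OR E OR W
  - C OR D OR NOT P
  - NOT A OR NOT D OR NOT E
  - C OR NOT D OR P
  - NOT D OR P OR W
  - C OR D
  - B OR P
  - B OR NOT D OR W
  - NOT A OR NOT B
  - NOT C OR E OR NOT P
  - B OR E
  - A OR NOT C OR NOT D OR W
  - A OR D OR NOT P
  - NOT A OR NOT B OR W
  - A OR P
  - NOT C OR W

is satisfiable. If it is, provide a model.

B = True; E = True; P = True; A = False; C = True; D = True; W = True

Try B = False:
  (B OR NOT P) forces P = False.
  clause (B OR P) is falsified — backtrack.
So B = True.
  then (NOT A OR NOT B) forces A = False.
  then (A OR P) forces P = True.
  then (A OR D OR NOT P) forces D = True.
Set E = True.
Set C = True.
  then (A OR NOT C OR NOT D OR W) forces W = True.
All clauses satisfied.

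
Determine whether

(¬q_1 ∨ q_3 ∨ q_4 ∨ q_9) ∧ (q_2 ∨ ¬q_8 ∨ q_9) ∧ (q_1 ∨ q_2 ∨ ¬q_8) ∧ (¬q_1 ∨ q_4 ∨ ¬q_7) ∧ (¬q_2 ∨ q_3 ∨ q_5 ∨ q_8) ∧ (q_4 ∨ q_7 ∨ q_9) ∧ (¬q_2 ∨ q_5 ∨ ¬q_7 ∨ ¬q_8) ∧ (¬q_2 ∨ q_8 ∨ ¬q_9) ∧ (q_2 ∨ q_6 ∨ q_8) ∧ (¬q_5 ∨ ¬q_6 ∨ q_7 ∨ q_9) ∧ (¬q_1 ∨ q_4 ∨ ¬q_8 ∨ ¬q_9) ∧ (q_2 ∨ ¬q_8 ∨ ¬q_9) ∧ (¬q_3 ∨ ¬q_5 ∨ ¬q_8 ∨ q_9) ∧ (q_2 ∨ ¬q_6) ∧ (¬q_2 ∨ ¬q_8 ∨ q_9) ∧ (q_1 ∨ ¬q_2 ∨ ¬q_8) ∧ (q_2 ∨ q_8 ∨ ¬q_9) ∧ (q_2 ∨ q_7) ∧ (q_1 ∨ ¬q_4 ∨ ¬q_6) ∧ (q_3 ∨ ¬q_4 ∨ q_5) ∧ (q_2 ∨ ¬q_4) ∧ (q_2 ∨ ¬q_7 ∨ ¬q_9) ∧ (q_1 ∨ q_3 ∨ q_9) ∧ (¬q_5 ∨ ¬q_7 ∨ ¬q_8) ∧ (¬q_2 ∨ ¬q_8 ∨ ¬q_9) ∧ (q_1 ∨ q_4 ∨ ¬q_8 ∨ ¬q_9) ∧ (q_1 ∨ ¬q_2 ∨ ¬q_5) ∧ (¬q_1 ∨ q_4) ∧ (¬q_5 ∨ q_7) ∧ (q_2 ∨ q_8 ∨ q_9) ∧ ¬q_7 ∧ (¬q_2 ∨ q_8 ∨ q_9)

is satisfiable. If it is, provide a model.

Case q_8 = True:
  (¬q_7) forces q_7 = False.
  (q_2 ∨ q_7) forces q_2 = True.
  (¬q_2 ∨ ¬q_8 ∨ q_9) forces q_9 = True.
  Clause (¬q_2 ∨ ¬q_8 ∨ ¬q_9) is falsified — contradiction.
Case q_8 = False:
  (¬q_7) forces q_7 = False.
  (q_2 ∨ q_7) forces q_2 = True.
  (¬q_2 ∨ q_8 ∨ ¬q_9) forces q_9 = False.
  Clause (¬q_2 ∨ q_8 ∨ q_9) is falsified — contradiction.
Both cases fail, so the formula is unsatisfiable.

Unsatisfiable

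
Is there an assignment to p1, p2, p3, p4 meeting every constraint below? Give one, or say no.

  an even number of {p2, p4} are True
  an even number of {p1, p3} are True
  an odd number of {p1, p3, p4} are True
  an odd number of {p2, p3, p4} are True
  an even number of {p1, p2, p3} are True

Unsatisfiable

Adding constraints 1, 3, 5 mod 2: every variable appears an even number of times on the left, so the left side is 0.
But the right sides sum to 1 (mod 2). 0 ≠ 1 — the system is inconsistent.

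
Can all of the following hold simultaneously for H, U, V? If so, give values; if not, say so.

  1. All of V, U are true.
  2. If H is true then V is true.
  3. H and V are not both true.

H: False; U: True; V: True

  (1) {V, U}: all 2 true ✓
  (2) H=F ⇒ V: vacuous ✓
  (3) H=F, V=T — not both ✓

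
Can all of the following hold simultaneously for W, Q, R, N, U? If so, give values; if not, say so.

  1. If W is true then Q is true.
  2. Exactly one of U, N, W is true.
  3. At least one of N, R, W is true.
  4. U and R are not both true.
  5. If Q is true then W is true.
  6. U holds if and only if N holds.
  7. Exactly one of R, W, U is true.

W = True, Q = True, R = False, N = False, U = False

  (1) W=T ⇒ Q: T ✓
  (2) {U, N, W}: 1 true — exactly one ✓
  (3) {N, R, W}: 1 true — at least one ✓
  (4) U=F, R=F — not both ✓
  (5) Q=T ⇒ W: T ✓
  (6) U=F, N=F — same ✓
  (7) {R, W, U}: 1 true — exactly one ✓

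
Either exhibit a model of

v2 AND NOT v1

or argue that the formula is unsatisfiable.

v1=F, v2=T

  NOT v1 = True
Both conjuncts True, so the formula holds.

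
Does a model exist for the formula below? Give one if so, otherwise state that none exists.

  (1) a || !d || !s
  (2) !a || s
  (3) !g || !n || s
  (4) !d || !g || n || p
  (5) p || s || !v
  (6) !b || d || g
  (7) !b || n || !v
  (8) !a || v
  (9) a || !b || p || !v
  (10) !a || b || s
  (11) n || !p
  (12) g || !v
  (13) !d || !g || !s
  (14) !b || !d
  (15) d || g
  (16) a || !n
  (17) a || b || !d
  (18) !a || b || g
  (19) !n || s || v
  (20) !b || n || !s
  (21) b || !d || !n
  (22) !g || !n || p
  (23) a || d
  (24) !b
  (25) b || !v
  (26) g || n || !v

Unsatisfiable — no assignment works.

Case b = True:
  Clause (!b) is falsified — contradiction.
Case b = False:
  (b || !v) forces v = False.
  (!a || v) forces a = False.
  (a || !n) forces n = False.
  (n || !p) forces p = False.
  (a || b || !d) forces d = False.
  Clause (a || d) is falsified — contradiction.
Both cases fail, so the formula is unsatisfiable.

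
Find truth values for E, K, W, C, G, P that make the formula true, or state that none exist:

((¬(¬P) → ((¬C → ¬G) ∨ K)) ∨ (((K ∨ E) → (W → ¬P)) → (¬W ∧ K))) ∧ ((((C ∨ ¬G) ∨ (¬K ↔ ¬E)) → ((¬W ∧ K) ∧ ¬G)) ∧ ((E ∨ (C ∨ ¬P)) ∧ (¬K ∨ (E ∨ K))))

E=T, K=T, W=F, C=F, G=F, P=F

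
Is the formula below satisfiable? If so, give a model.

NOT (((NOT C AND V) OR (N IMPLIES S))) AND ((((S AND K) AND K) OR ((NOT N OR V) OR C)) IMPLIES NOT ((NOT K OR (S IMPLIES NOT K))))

S=F; N=T; V=F; K=F; C=F

  NOT (((NOT C AND V) OR (N IMPLIES S))) = True
    (NOT C AND V) OR (N IMPLIES S) = False
      NOT C AND V = False
        NOT C = True
      N IMPLIES S = False
  (((S AND K) AND K) OR ((NOT N OR V) OR C)) IMPLIES NOT ((NOT K OR (S IMPLIES NOT K))) = True
    ((S AND K) AND K) OR ((NOT N OR V) OR C) = False
      (S AND K) AND K = False
        S AND K = False
      (NOT N OR V) OR C = False
        NOT N OR V = False
          NOT N = False
    NOT ((NOT K OR (S IMPLIES NOT K))) = False
      NOT K OR (S IMPLIES NOT K) = True
        NOT K = True
        S IMPLIES NOT K = True
          NOT K = True
Both conjuncts True, so the formula holds.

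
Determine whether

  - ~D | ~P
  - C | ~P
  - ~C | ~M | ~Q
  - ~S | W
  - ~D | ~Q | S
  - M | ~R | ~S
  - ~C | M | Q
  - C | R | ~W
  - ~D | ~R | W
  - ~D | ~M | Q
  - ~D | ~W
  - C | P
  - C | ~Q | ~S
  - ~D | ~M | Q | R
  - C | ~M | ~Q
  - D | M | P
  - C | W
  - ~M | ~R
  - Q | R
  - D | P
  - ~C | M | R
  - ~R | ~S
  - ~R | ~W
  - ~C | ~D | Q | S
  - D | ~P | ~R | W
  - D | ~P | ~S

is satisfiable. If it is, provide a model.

Unsatisfiable

Case R = True:
  (~M | ~R) forces M = False.
  (M | ~R | ~S) forces S = False.
  (~R | ~W) forces W = False.
  (~D | ~R | W) forces D = False.
  (D | M | P) forces P = True.
  Clause (D | ~P | ~R | W) is falsified — contradiction.
Case R = False:
  (Q | R) forces Q = True.
  If C = True:
    (~C | ~M | ~Q) forces M = False.
    clause (~C | M | R) is falsified.
  If C = False:
    (C | ~P) forces P = False.
    clause (C | P) is falsified.
  Every sub-case reaches a contradiction.
Both cases fail, so the formula is unsatisfiable.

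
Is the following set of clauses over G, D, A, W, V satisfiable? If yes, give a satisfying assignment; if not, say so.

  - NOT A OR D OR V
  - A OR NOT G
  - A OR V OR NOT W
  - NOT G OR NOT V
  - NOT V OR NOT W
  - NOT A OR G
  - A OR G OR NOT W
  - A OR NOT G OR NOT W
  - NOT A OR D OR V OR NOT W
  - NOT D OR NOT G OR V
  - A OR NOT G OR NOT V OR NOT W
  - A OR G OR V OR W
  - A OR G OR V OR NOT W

G: False, D: True, A: False, W: False, V: True

Try G = True:
  (A OR NOT G) forces A = True.
  (NOT G OR NOT V) forces V = False.
  (NOT A OR D OR V) forces D = True.
  clause (NOT D OR NOT G OR V) is falsified — backtrack.
So G = False.
  then (NOT A OR G) forces A = False.
  then (A OR G OR NOT W) forces W = False.
  then (A OR G OR V OR W) forces V = True.
Set D = True.
All clauses satisfied.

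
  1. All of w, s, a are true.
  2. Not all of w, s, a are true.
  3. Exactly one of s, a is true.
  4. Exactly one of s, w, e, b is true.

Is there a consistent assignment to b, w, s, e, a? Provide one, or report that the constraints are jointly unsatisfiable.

UNSATISFIABLE

Case w = True:
  (1) forces s = True.
  Constraint (4) is violated (s=T, w=T) — contradiction.
Case w = False:
  Constraint (1) is violated (w=F) — contradiction.
Both cases fail — unsatisfiable.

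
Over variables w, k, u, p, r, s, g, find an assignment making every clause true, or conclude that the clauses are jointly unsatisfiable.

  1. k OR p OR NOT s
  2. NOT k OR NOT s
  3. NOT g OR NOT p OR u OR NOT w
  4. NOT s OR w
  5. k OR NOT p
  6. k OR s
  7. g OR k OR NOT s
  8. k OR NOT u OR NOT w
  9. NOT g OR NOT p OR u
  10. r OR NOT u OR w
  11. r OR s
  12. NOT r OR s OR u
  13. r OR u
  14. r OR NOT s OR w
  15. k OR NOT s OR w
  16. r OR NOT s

w: False; k: True; u: True; p: True; r: True; s: False; g: False

Set w = False.
  then (NOT s OR w) forces s = False.
  then (k OR s) forces k = True.
  then (r OR s) forces r = True.
  then (NOT r OR s OR u) forces u = True.
Set p = True.
Set g = False.
All clauses satisfied.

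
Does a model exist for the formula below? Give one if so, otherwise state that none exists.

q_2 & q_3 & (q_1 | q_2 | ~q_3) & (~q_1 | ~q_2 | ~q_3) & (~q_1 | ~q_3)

q_1=F, q_2=T, q_3=T

Unit clause (q_2) forces q_2 = True.
Unit clause (q_3) forces q_3 = True.
In (~q_1 | ~q_2 | ~q_3) only ~q_1 is left, so q_1 = False.
Check each clause:
  (q_2): q_2 holds.
  (q_3): q_3 holds.
  (q_1 | q_2 | ~q_3): q_2 holds.
  (~q_1 | ~q_2 | ~q_3): ~q_1 holds.
  (~q_1 | ~q_3): ~q_1 holds.
All clauses satisfied.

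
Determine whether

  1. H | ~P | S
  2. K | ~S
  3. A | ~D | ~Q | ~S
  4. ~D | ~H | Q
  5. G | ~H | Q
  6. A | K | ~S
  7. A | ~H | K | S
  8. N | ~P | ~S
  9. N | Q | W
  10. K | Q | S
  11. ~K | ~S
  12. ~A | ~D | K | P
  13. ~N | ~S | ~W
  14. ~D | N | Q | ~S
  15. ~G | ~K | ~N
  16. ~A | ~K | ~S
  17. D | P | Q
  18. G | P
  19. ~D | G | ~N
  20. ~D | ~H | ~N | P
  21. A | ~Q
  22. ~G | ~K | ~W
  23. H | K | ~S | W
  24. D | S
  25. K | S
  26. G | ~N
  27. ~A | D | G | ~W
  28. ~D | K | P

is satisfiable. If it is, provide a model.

Try D = False:
  (D | S) forces S = True.
  (K | ~S) forces K = True.
  clause (~K | ~S) is falsified — backtrack.
So D = True.
Set P = True.
Set H = True.
  then (~D | ~H | Q) forces Q = True.
  then (A | ~Q) forces A = True.
Set W = True.
Set N = False.
  then (N | ~P | ~S) forces S = False.
  then (K | S) forces K = True.
  then (~G | ~K | ~W) forces G = False.
All clauses satisfied.

D = True, P = True, H = True, W = True, N = False, G = False, S = False, A = True, K = True, Q = True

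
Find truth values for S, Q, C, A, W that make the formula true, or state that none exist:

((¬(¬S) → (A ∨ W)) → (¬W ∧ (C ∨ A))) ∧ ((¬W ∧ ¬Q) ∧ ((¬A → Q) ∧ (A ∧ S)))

S=T, Q=F, C=T, A=T, W=F

  (¬(¬S) → (A ∨ W)) → (¬W ∧ (C ∨ A)) = True
    ¬(¬S) → (A ∨ W) = True
      ¬(¬S) = True
        ¬S = False
      A ∨ W = True
    ¬W ∧ (C ∨ A) = True
      ¬W = True
      C ∨ A = True
  (¬W ∧ ¬Q) ∧ ((¬A → Q) ∧ (A ∧ S)) = True
    ¬W ∧ ¬Q = True
      ¬W = True
      ¬Q = True
    (¬A → Q) ∧ (A ∧ S) = True
      ¬A → Q = True
        ¬A = False
      A ∧ S = True
Both conjuncts True, so the formula holds.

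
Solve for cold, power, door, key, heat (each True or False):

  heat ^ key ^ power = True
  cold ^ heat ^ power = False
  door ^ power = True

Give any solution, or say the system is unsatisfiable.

cold: True, power: False, door: True, key: False, heat: True

heat ^ key ^ power = T ^ F ^ F = True ✓
cold ^ heat ^ power = T ^ T ^ F = False ✓
door ^ power = T ^ F = True ✓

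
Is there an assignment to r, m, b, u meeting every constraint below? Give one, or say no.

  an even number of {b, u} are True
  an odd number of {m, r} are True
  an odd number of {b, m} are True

r = True, m = False, b = True, u = True

{b, u}: 2 true → even ✓
{m, r}: 1 true → odd ✓
{b, m}: 1 true → odd ✓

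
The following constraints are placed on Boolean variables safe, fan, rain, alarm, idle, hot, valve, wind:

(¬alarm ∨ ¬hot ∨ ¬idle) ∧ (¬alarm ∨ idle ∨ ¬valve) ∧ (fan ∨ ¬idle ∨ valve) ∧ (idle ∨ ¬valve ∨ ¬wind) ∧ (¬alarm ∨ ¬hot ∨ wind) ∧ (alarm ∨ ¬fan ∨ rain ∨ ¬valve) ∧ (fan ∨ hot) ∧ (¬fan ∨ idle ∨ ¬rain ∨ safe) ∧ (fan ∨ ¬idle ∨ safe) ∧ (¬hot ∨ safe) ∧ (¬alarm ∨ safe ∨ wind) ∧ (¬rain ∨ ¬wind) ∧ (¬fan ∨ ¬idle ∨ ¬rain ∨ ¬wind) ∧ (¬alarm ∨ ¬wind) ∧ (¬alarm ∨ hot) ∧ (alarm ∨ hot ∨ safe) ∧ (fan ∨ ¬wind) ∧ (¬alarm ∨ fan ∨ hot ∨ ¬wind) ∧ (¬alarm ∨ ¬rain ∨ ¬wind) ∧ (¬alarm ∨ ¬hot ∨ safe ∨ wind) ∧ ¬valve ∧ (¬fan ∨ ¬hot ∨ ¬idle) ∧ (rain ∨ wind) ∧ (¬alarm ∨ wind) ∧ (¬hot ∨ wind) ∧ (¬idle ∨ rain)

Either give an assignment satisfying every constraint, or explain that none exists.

Unit clause (¬valve) forces valve = False.
Try safe = False:
  (¬hot ∨ safe) forces hot = False.
  (fan ∨ hot) forces fan = True.
  (¬alarm ∨ hot) forces alarm = False.
  clause (alarm ∨ hot ∨ safe) is falsified — backtrack.
So safe = True.
Try fan = False:
  (fan ∨ ¬idle ∨ valve) forces idle = False.
  (fan ∨ hot) forces hot = True.
  (fan ∨ ¬wind) forces wind = False.
  clause (¬hot ∨ wind) is falsified — backtrack.
So fan = True.
Set rain = True.
  then (¬rain ∨ ¬wind) forces wind = False.
  then (¬alarm ∨ wind) forces alarm = False.
  then (¬hot ∨ wind) forces hot = False.
Set idle = False.
All clauses satisfied.

safe=T, fan=T, rain=T, alarm=F, idle=F, hot=F, valve=F, wind=F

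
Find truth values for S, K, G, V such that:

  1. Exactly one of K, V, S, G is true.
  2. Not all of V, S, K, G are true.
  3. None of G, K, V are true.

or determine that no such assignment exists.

S=T; K=F; G=F; V=F

  (1) {K, V, S, G}: 1 true — exactly one ✓
  (2) {V, S, K, G}: 1/4 true — not all ✓
  (3) {G, K, V}: 0 true — none ✓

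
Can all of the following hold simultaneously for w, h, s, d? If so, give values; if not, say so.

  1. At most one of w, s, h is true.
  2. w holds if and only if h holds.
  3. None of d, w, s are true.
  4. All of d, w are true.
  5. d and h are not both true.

Unsatisfiable — no assignment works.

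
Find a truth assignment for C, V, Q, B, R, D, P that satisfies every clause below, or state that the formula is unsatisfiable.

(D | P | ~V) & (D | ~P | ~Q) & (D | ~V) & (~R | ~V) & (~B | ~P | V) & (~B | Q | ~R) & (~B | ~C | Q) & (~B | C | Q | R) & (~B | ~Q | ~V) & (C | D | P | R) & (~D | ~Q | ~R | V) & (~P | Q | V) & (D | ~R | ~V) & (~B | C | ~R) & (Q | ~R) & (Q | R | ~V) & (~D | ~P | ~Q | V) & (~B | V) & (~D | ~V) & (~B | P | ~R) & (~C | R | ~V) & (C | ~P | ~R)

Set C = True.
Try V = True:
  (D | ~V) forces D = True.
  clause (~D | ~V) is falsified — backtrack.
So V = False.
  then (~B | V) forces B = False.
Set Q = True.
Set R = False.
Set D = True.
  then (~D | ~P | ~Q | V) forces P = False.
All clauses satisfied.

C = True; V = False; Q = True; B = False; R = False; D = True; P = False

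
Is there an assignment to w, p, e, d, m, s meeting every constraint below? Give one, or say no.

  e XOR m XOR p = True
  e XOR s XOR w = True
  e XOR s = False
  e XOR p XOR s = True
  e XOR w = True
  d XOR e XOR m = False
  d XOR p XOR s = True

w: True, p: True, e: False, d: False, m: False, s: False

e XOR m XOR p = F XOR F XOR T = True ✓
e XOR s XOR w = F XOR F XOR T = True ✓
e XOR s = F XOR F = False ✓
e XOR p XOR s = F XOR T XOR F = True ✓
e XOR w = F XOR T = True ✓
d XOR e XOR m = F XOR F XOR F = False ✓
d XOR p XOR s = F XOR T XOR F = True ✓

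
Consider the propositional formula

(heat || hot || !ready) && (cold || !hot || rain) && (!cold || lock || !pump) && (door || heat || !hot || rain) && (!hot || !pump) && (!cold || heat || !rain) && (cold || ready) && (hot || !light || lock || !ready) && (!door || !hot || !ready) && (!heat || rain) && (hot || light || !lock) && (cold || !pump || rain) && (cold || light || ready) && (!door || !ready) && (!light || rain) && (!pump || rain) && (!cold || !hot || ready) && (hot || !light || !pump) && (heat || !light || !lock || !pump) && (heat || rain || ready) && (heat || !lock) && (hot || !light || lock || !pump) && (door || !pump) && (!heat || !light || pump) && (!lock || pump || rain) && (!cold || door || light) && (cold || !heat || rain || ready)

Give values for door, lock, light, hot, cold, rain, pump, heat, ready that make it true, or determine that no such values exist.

Set door = False.
  then (door || !pump) forces pump = False.
Set lock = False.
Set light = True.
  then (!light || rain) forces rain = True.
  then (!heat || !light || pump) forces heat = False.
  then (!cold || heat || !rain) forces cold = False.
  then (cold || ready) forces ready = True.
  then (hot || !light || lock || !ready) forces hot = True.
All clauses satisfied.

door: False, lock: False, light: True, hot: True, cold: False, rain: True, pump: False, heat: False, ready: True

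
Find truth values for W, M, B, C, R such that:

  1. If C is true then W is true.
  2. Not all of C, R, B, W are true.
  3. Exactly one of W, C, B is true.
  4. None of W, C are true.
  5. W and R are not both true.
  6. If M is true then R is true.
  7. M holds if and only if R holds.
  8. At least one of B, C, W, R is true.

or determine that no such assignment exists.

W = False, M = True, B = True, C = False, R = True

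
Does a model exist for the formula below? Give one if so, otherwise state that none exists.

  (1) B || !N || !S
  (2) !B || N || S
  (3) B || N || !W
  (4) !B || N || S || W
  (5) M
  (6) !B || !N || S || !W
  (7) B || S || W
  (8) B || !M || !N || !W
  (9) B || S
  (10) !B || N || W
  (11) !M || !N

Unit clause (M) forces M = True.
In (!M || !N) only !N is left, so N = False.
Set W = True.
  then (B || N || !W) forces B = True.
  then (!B || N || S) forces S = True.
All clauses satisfied.

W: True, M: True, N: False, S: True, B: True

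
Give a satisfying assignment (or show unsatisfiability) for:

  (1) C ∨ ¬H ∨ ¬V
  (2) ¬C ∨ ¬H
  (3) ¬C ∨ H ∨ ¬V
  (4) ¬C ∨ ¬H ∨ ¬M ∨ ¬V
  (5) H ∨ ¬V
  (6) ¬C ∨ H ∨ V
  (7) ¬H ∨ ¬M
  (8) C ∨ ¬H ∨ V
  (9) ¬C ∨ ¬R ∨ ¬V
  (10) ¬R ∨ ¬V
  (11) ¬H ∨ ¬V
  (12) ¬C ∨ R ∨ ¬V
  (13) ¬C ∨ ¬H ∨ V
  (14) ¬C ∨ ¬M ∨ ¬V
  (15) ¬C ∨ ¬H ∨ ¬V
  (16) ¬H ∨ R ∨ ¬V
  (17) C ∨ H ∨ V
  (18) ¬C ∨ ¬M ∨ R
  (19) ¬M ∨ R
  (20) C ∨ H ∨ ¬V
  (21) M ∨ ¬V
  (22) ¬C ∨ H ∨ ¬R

Case H = True:
  (¬C ∨ ¬H) forces C = False.
  (C ∨ ¬H ∨ ¬V) forces V = False.
  Clause (C ∨ ¬H ∨ V) is falsified — contradiction.
Case H = False:
  (H ∨ ¬V) forces V = False.
  (¬C ∨ H ∨ V) forces C = False.
  Clause (C ∨ H ∨ V) is falsified — contradiction.
Both cases fail, so the formula is unsatisfiable.

Unsatisfiable — no assignment works.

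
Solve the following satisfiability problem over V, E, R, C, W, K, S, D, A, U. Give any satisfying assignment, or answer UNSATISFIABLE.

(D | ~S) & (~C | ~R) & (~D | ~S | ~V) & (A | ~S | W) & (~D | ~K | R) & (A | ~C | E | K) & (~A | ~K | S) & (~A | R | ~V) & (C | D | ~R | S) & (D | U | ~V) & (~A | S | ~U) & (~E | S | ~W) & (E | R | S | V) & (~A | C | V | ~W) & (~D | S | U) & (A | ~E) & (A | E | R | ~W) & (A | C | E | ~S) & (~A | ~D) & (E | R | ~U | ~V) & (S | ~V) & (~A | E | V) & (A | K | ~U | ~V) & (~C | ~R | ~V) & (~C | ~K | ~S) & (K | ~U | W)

Try V = True:
  (S | ~V) forces S = True.
  (D | ~S) forces D = True.
  clause (~D | ~S | ~V) is falsified — backtrack.
So V = False.
Set E = False.
  then (~A | E | V) forces A = False.
Try R = False:
  (E | R | S | V) forces S = True.
  (D | ~S) forces D = True.
  (A | ~S | W) forces W = True.
  clause (A | E | R | ~W) is falsified — backtrack.
So R = True.
  then (~C | ~R) forces C = False.
  then (A | C | E | ~S) forces S = False.
  then (C | D | ~R | S) forces D = True.
  then (~D | S | U) forces U = True.
Set W = False.
  then (K | ~U | W) forces K = True.
All clauses satisfied.

V = False, E = False, R = True, C = False, W = False, K = True, S = False, D = True, A = False, U = True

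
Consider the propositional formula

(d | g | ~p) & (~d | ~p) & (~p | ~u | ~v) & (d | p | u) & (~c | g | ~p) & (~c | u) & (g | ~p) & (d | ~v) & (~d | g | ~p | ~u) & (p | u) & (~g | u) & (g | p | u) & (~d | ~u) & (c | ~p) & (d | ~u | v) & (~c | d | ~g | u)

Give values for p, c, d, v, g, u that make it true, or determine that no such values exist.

Case u = True:
  (~d | ~u) forces d = False.
  (d | ~v) forces v = False.
  Clause (d | ~u | v) is falsified — contradiction.
Case u = False:
  (~c | u) forces c = False.
  (p | u) forces p = True.
  Clause (c | ~p) is falsified — contradiction.
Both cases fail, so the formula is unsatisfiable.

No satisfying assignment exists.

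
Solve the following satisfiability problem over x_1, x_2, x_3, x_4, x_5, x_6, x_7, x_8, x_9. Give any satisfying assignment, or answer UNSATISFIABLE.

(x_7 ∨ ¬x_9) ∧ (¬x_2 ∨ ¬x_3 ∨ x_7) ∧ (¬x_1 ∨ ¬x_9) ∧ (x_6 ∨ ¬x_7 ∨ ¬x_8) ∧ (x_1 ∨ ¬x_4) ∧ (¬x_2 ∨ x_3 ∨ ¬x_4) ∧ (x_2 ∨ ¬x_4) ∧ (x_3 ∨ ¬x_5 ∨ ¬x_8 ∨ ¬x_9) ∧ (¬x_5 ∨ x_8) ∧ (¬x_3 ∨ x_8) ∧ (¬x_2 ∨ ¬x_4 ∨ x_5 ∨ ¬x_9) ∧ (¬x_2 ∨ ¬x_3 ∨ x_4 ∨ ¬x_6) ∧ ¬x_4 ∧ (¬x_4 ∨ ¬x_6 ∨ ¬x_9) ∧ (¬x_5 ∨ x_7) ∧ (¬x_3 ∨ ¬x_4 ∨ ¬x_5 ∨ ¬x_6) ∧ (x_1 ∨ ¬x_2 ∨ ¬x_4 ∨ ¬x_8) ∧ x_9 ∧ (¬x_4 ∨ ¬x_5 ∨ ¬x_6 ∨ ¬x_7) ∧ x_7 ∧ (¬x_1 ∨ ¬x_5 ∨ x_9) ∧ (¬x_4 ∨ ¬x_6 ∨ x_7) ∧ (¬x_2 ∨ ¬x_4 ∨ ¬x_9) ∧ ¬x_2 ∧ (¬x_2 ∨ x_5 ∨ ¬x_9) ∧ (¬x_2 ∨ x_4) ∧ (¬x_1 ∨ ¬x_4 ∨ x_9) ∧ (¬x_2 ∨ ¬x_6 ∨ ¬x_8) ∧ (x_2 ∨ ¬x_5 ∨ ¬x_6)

x_1 = False, x_2 = False, x_3 = True, x_4 = False, x_5 = False, x_6 = True, x_7 = True, x_8 = True, x_9 = True

Unit clause (¬x_4) forces x_4 = False.
Unit clause (x_9) forces x_9 = True.
Unit clause (x_7) forces x_7 = True.
Unit clause (¬x_2) forces x_2 = False.
In (¬x_1 ∨ ¬x_9) only ¬x_1 is left, so x_1 = False.
Set x_3 = True.
  then (¬x_3 ∨ x_8) forces x_8 = True.
  then (x_6 ∨ ¬x_7 ∨ ¬x_8) forces x_6 = True.
  then (x_2 ∨ ¬x_5 ∨ ¬x_6) forces x_5 = False.
All clauses satisfied.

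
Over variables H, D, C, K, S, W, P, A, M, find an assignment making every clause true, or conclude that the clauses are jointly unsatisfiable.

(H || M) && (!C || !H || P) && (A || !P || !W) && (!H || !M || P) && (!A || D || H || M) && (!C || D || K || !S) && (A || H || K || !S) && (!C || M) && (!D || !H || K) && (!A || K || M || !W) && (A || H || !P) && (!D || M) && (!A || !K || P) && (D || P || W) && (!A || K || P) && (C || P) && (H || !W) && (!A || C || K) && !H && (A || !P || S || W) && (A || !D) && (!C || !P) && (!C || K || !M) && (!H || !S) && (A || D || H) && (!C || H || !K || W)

Unit clause (!H) forces H = False.
In (H || M) only M is left, so M = True.
In (H || !W) only !W is left, so W = False.
Set D = True.
  then (A || !D) forces A = True.
Set C = False.
  then (C || P) forces P = True.
  then (!A || C || K) forces K = True.
Set S = True.
All clauses satisfied.

H: False; D: True; C: False; K: True; S: True; W: False; P: True; A: True; M: True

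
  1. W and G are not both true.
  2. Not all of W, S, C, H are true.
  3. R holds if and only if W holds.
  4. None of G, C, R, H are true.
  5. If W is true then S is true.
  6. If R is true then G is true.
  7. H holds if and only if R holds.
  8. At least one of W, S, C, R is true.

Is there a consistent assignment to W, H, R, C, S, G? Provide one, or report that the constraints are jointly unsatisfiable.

W=F, H=F, R=F, C=F, S=T, G=F

  (1) W=F, G=F — not both ✓
  (2) {W, S, C, H}: 1/4 true — not all ✓
  (3) R=F, W=F — same ✓
  (4) {G, C, R, H}: 0 true — none ✓
  (5) W=F ⇒ S: vacuous ✓
  (6) R=F ⇒ G: vacuous ✓
  (7) H=F, R=F — same ✓
  (8) {W, S, C, R}: 1 true — at least one ✓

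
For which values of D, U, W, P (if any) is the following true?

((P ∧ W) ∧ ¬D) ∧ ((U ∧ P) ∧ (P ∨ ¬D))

D = False; U = True; W = True; P = True

  (P ∧ W) ∧ ¬D = True
    P ∧ W = True
    ¬D = True
  (U ∧ P) ∧ (P ∨ ¬D) = True
    U ∧ P = True
    P ∨ ¬D = True
      ¬D = True
Both conjuncts True, so the formula holds.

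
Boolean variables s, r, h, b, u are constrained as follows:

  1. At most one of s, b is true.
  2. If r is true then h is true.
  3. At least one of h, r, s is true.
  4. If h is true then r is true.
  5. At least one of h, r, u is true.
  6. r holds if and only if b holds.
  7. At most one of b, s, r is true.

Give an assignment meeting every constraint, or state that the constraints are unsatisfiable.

s=T, r=F, h=F, b=F, u=T

  (1) {s, b}: 1 true — at most one ✓
  (2) r=F ⇒ h: vacuous ✓
  (3) {h, r, s}: 1 true — at least one ✓
  (4) h=F ⇒ r: vacuous ✓
  (5) {h, r, u}: 1 true — at least one ✓
  (6) r=F, b=F — same ✓
  (7) {b, s, r}: 1 true — at most one ✓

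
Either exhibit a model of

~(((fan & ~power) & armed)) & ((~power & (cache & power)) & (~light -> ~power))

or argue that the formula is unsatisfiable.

No satisfying assignment exists.

Case power = True: the conjunct ~power is False.
Case power = False: the conjunct power is False.
Both cases fail — unsatisfiable.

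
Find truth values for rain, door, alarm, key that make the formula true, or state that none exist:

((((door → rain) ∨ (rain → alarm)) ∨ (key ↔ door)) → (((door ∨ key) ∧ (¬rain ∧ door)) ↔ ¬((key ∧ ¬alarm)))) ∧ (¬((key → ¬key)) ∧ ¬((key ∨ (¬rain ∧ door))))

The formula is unsatisfiable.

Case key = True: the conjunct ¬((key ∨ (¬rain ∧ door))) becomes ¬((True ∨ (¬rain ∧ door))) = False.
Case key = False: the conjunct ¬((key → ¬key)) becomes ¬((False → True)) = False.
Both cases fail — unsatisfiable.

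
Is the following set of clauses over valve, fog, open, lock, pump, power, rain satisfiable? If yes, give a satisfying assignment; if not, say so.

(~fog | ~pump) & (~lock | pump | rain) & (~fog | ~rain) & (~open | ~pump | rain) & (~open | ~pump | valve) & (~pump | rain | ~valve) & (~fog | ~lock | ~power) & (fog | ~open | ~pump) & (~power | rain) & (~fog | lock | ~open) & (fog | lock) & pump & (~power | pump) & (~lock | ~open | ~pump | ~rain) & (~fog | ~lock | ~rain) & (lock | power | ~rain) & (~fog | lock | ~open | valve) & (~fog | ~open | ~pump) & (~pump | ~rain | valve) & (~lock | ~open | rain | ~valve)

valve = False; fog = False; open = False; lock = True; pump = True; power = False; rain = False

Unit clause (pump) forces pump = True.
In (~fog | ~pump) only ~fog is left, so fog = False.
In (fog | ~open | ~pump) only ~open is left, so open = False.
In (fog | lock) only lock is left, so lock = True.
Set valve = False.
  then (~pump | ~rain | valve) forces rain = False.
  then (~power | rain) forces power = False.
All clauses satisfied.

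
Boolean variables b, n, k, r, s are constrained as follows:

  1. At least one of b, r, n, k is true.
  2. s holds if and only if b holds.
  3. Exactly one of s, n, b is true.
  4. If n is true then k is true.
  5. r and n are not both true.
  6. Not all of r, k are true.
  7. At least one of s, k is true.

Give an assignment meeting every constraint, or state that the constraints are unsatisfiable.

b: False, n: True, k: True, r: False, s: False

  (1) {b, r, n, k}: 2 true — at least one ✓
  (2) s=F, b=F — same ✓
  (3) {s, n, b}: 1 true — exactly one ✓
  (4) n=T ⇒ k: T ✓
  (5) r=F, n=T — not both ✓
  (6) {r, k}: 1/2 true — not all ✓
  (7) {s, k}: 1 true — at least one ✓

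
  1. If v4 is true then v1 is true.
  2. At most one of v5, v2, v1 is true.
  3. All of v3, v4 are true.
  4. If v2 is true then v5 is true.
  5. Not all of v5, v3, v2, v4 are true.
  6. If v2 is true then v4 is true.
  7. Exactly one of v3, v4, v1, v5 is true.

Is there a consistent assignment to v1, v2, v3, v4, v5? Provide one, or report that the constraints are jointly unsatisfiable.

The formula is unsatisfiable.

Case v3 = True:
  (3) forces v4 = True.
  Constraint (7) is violated (v3=T, v4=T) — contradiction.
Case v3 = False:
  Constraint (3) is violated (v3=F) — contradiction.
Both cases fail — unsatisfiable.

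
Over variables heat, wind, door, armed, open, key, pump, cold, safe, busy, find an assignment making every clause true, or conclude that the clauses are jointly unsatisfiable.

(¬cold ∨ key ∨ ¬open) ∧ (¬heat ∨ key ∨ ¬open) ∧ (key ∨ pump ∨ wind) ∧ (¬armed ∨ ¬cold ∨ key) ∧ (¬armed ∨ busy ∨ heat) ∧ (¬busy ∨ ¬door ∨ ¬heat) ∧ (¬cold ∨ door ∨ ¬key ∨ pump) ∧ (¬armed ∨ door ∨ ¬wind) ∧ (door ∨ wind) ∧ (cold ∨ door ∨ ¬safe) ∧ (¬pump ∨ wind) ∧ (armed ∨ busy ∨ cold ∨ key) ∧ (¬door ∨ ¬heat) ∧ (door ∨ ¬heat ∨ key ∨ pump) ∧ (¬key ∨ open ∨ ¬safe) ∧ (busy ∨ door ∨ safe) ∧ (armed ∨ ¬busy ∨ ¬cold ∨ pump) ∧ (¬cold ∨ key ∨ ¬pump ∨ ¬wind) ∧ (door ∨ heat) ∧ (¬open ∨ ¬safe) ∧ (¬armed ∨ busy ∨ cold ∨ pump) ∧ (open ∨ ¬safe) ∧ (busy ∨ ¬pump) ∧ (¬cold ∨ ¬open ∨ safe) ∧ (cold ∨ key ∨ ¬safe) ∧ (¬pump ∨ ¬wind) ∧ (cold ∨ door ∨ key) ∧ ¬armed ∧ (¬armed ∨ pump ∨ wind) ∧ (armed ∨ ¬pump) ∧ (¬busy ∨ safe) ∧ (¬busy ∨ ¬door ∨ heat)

heat: False, wind: False, door: True, armed: False, open: False, key: True, pump: False, cold: True, safe: False, busy: False

Unit clause (¬armed) forces armed = False.
In (armed ∨ ¬pump) only ¬pump is left, so pump = False.
Set heat = False.
  then (door ∨ heat) forces door = True.
  then (¬busy ∨ ¬door ∨ heat) forces busy = False.
Set wind = False.
  then (key ∨ pump ∨ wind) forces key = True.
Set open = False.
  then (¬key ∨ open ∨ ¬safe) forces safe = False.
Set cold = True.
All clauses satisfied.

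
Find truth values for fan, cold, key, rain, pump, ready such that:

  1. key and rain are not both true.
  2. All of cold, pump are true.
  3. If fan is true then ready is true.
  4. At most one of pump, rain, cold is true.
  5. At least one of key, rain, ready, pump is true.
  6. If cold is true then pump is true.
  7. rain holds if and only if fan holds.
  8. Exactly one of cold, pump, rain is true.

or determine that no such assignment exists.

Case cold = True:
  (2) forces pump = True.
  Constraint (4) is violated (pump=T, cold=T) — contradiction.
Case cold = False:
  Constraint (2) is violated (cold=F) — contradiction.
Both cases fail — unsatisfiable.

Unsatisfiable — no assignment works.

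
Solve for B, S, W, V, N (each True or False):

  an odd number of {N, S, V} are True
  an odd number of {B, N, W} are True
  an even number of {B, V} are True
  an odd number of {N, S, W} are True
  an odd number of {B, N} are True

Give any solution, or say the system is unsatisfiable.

B: False, S: False, W: False, V: False, N: True

{N, S, V}: 1 true → odd ✓
{B, N, W}: 1 true → odd ✓
{B, V}: 0 true → even ✓
{N, S, W}: 1 true → odd ✓
{B, N}: 1 true → odd ✓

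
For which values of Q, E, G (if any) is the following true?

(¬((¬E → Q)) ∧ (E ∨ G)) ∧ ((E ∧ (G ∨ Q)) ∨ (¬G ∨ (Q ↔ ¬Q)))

Case E = True: the conjunct ¬((¬E → Q)) becomes ¬((False → Q)) = False.
Case E = False: the formula simplifies to (¬Q ∧ G) ∧ (¬G ∨ (Q ↔ ¬Q)).
  Q = True: the conjunct ¬Q is False.
  Q = False: simplifies to G ∧ ¬G.
    G = True: the conjunct ¬G is False.
    G = False: the conjunct G is False.
Both cases fail — unsatisfiable.

Unsatisfiable — no assignment works.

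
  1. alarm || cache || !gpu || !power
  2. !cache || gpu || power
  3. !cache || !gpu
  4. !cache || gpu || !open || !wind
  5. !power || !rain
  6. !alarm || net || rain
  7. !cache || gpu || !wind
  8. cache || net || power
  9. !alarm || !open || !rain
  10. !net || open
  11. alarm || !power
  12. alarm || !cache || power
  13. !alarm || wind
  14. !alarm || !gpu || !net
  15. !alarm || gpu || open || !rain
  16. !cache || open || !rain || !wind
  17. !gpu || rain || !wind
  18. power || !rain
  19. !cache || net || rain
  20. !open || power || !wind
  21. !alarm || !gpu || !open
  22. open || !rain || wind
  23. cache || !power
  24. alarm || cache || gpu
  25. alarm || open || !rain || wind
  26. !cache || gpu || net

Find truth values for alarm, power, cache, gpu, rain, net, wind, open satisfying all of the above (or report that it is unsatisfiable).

alarm=F; power=F; cache=F; gpu=T; rain=F; net=T; wind=F; open=T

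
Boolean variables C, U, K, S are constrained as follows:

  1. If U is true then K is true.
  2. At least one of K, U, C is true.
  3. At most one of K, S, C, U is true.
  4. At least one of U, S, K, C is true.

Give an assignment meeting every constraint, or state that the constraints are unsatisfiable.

C: False, U: False, K: True, S: False

  (1) U=F ⇒ K: vacuous ✓
  (2) {K, U, C}: 1 true — at least one ✓
  (3) {K, S, C, U}: 1 true — at most one ✓
  (4) {U, S, K, C}: 1 true — at least one ✓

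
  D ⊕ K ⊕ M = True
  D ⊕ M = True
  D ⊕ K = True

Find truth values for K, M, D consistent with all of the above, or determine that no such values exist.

K: False; M: False; D: True

D ⊕ K ⊕ M = T ⊕ F ⊕ F = True ✓
D ⊕ M = T ⊕ F = True ✓
D ⊕ K = T ⊕ F = True ✓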